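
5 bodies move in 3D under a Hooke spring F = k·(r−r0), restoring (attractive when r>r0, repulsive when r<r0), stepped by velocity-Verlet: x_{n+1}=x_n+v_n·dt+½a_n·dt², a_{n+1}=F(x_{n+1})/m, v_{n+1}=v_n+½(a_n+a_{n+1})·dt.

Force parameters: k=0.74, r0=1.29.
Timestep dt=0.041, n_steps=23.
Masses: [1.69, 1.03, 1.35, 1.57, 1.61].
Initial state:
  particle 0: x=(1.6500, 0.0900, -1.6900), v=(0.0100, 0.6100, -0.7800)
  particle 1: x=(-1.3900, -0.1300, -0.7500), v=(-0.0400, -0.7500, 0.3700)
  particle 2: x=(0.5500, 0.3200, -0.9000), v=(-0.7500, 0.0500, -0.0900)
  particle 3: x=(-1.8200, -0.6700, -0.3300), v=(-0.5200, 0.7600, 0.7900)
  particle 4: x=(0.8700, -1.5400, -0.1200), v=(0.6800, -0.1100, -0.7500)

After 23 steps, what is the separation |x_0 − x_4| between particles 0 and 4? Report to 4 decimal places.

step 0: x0=(1.6500, 0.0900, -1.6900) x1=(-1.3900, -0.1300, -0.7500) x2=(0.5500, 0.3200, -0.9000) x3=(-1.8200, -0.6700, -0.3300) x4=(0.8700, -1.5400, -0.1200)
step 1: x0=(1.6487, 0.1145, -1.7212) x1=(-1.3893, -0.1608, -0.7352) x2=(0.5185, 0.3214, -0.9034) x3=(-1.8395, -0.6388, -0.2979) x4=(0.8969, -1.5435, -0.1513)
step 2: x0=(1.6441, 0.1380, -1.7506) x1=(-1.3837, -0.1918, -0.7210) x2=(0.4854, 0.3216, -0.9063) x3=(-1.8552, -0.6074, -0.2666) x4=(0.9219, -1.5449, -0.1837)
step 3: x0=(1.6361, 0.1604, -1.7783) x1=(-1.3734, -0.2228, -0.7078) x2=(0.4510, 0.3205, -0.9087) x3=(-1.8671, -0.5758, -0.2360) x4=(0.9449, -1.5442, -0.2171)
step 4: x0=(1.6247, 0.1817, -1.8041) x1=(-1.3583, -0.2539, -0.6954) x2=(0.4153, 0.3182, -0.9106) x3=(-1.8752, -0.5442, -0.2062) x4=(0.9659, -1.5414, -0.2515)
step 5: x0=(1.6099, 0.2018, -1.8280) x1=(-1.3385, -0.2850, -0.6841) x2=(0.3783, 0.3147, -0.9119) x3=(-1.8796, -0.5125, -0.1773) x4=(0.9847, -1.5365, -0.2868)
step 6: x0=(1.5917, 0.2208, -1.8499) x1=(-1.3140, -0.3162, -0.6739) x2=(0.3403, 0.3100, -0.9129) x3=(-1.8803, -0.4806, -0.1494) x4=(1.0014, -1.5295, -0.3229)
step 7: x0=(1.5701, 0.2387, -1.8699) x1=(-1.2851, -0.3474, -0.6647) x2=(0.3013, 0.3041, -0.9133) x3=(-1.8772, -0.4486, -0.1225) x4=(1.0159, -1.5204, -0.3598)
step 8: x0=(1.5453, 0.2554, -1.8878) x1=(-1.2518, -0.3786, -0.6567) x2=(0.2614, 0.2972, -0.9134) x3=(-1.8704, -0.4165, -0.0966) x4=(1.0282, -1.5092, -0.3974)
step 9: x0=(1.5172, 0.2708, -1.9037) x1=(-1.2143, -0.4098, -0.6498) x2=(0.2208, 0.2892, -0.9130) x3=(-1.8600, -0.3844, -0.0719) x4=(1.0382, -1.4960, -0.4357)
step 10: x0=(1.4859, 0.2851, -1.9175) x1=(-1.1729, -0.4410, -0.6441) x2=(0.1796, 0.2801, -0.9123) x3=(-1.8459, -0.3521, -0.0484) x4=(1.0461, -1.4807, -0.4745)
step 11: x0=(1.4515, 0.2982, -1.9292) x1=(-1.1277, -0.4722, -0.6396) x2=(0.1379, 0.2702, -0.9113) x3=(-1.8282, -0.3198, -0.0262) x4=(1.0517, -1.4634, -0.5137)
step 12: x0=(1.4140, 0.3101, -1.9388) x1=(-1.0790, -0.5034, -0.6362) x2=(0.0959, 0.2593, -0.9099) x3=(-1.8070, -0.2875, -0.0053) x4=(1.0551, -1.4442, -0.5534)
step 13: x0=(1.3736, 0.3208, -1.9463) x1=(-1.0271, -0.5345, -0.6338) x2=(0.0536, 0.2477, -0.9083) x3=(-1.7824, -0.2551, 0.0141) x4=(1.0564, -1.4231, -0.5935)
step 14: x0=(1.3305, 0.3303, -1.9517) x1=(-0.9722, -0.5656, -0.6326) x2=(0.0112, 0.2352, -0.9065) x3=(-1.7543, -0.2228, 0.0321) x4=(1.0555, -1.4002, -0.6337)
step 15: x0=(1.2846, 0.3387, -1.9551) x1=(-0.9146, -0.5966, -0.6323) x2=(-0.0312, 0.2222, -0.9045) x3=(-1.7230, -0.1905, 0.0486) x4=(1.0524, -1.3755, -0.6742)
step 16: x0=(1.2361, 0.3459, -1.9565) x1=(-0.8545, -0.6274, -0.6331) x2=(-0.0734, 0.2086, -0.9023) x3=(-1.6884, -0.1584, 0.0635) x4=(1.0474, -1.3490, -0.7148)
step 17: x0=(1.1851, 0.3520, -1.9558) x1=(-0.7924, -0.6581, -0.6347) x2=(-0.1155, 0.1944, -0.9001) x3=(-1.6508, -0.1265, 0.0769) x4=(1.0403, -1.3210, -0.7555)
step 18: x0=(1.1319, 0.3571, -1.9533) x1=(-0.7284, -0.6887, -0.6372) x2=(-0.1572, 0.1799, -0.8978) x3=(-1.6101, -0.0947, 0.0886) x4=(1.0313, -1.2913, -0.7961)
step 19: x0=(1.0765, 0.3610, -1.9488) x1=(-0.6627, -0.7191, -0.6404) x2=(-0.1986, 0.1651, -0.8955) x3=(-1.5666, -0.0632, 0.0987) x4=(1.0205, -1.2601, -0.8366)
step 20: x0=(1.0190, 0.3640, -1.9425) x1=(-0.5957, -0.7493, -0.6443) x2=(-0.2396, 0.1501, -0.8932) x3=(-1.5204, -0.0321, 0.1072) x4=(1.0078, -1.2276, -0.8770)
step 21: x0=(0.9597, 0.3660, -1.9344) x1=(-0.5276, -0.7793, -0.6489) x2=(-0.2802, 0.1350, -0.8910) x3=(-1.4715, -0.0012, 0.1140) x4=(0.9935, -1.1937, -0.9172)
step 22: x0=(0.8986, 0.3671, -1.9246) x1=(-0.4585, -0.8090, -0.6540) x2=(-0.3202, 0.1197, -0.8890) x3=(-1.4201, 0.0292, 0.1192) x4=(0.9776, -1.1585, -0.9572)
step 23: x0=(0.8360, 0.3673, -1.9132) x1=(-0.3888, -0.8384, -0.6595) x2=(-0.3598, 0.1045, -0.8871) x3=(-1.3664, 0.0592, 0.1228) x4=(0.9602, -1.1222, -0.9968)

1.7532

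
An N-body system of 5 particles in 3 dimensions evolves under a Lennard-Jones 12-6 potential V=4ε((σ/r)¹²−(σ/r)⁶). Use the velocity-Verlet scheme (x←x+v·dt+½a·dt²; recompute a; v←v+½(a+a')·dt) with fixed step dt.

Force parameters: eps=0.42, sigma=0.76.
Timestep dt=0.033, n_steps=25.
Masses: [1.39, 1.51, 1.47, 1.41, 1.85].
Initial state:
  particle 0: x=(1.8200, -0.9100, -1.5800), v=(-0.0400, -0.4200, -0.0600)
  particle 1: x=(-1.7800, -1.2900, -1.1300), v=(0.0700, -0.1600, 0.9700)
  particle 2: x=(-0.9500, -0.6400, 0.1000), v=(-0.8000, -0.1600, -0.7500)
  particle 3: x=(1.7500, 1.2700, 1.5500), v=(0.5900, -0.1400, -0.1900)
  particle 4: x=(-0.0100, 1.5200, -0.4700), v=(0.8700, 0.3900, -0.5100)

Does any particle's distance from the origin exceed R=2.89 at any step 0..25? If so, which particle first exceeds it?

step 0: x0=(1.8200, -0.9100, -1.5800) x1=(-1.7800, -1.2900, -1.1300) x2=(-0.9500, -0.6400, 0.1000) x3=(1.7500, 1.2700, 1.5500) x4=(-0.0100, 1.5200, -0.4700)
step 1: x0=(1.8187, -0.9239, -1.5820) x1=(-1.7777, -1.2953, -1.0980) x2=(-0.9764, -0.6453, 0.0752) x3=(1.7695, 1.2654, 1.5437) x4=(0.0187, 1.5329, -0.4868)
step 2: x0=(1.8174, -0.9377, -1.5840) x1=(-1.7753, -1.3005, -1.0659) x2=(-1.0029, -0.6506, 0.0504) x3=(1.7889, 1.2608, 1.5375) x4=(0.0474, 1.5457, -0.5037)
step 3: x0=(1.8160, -0.9516, -1.5859) x1=(-1.7729, -1.3057, -1.0338) x2=(-1.0293, -0.6559, 0.0255) x3=(1.8084, 1.2561, 1.5312) x4=(0.0761, 1.5586, -0.5205)
step 4: x0=(1.8147, -0.9654, -1.5879) x1=(-1.7705, -1.3109, -1.0016) x2=(-1.0559, -0.6613, 0.0006) x3=(1.8279, 1.2515, 1.5249) x4=(0.1048, 1.5715, -0.5373)
step 5: x0=(1.8134, -0.9793, -1.5899) x1=(-1.7680, -1.3160, -0.9693) x2=(-1.0825, -0.6668, -0.0245) x3=(1.8473, 1.2469, 1.5186) x4=(0.1335, 1.5843, -0.5541)
step 6: x0=(1.8121, -0.9932, -1.5919) x1=(-1.7654, -1.3210, -0.9368) x2=(-1.1092, -0.6723, -0.0496) x3=(1.8668, 1.2423, 1.5124) x4=(0.1623, 1.5972, -0.5710)
step 7: x0=(1.8107, -1.0070, -1.5938) x1=(-1.7627, -1.3259, -0.9043) x2=(-1.1360, -0.6780, -0.0750) x3=(1.8863, 1.2377, 1.5061) x4=(0.1910, 1.6100, -0.5878)
step 8: x0=(1.8094, -1.0209, -1.5958) x1=(-1.7598, -1.3307, -0.8715) x2=(-1.1629, -0.6838, -0.1005) x3=(1.9057, 1.2330, 1.4998) x4=(0.2197, 1.6229, -0.6046)
step 9: x0=(1.8081, -1.0347, -1.5978) x1=(-1.7567, -1.3352, -0.8384) x2=(-1.1901, -0.6898, -0.1263) x3=(1.9252, 1.2284, 1.4935) x4=(0.2484, 1.6357, -0.6214)
step 10: x0=(1.8068, -1.0486, -1.5998) x1=(-1.7534, -1.3394, -0.8051) x2=(-1.2175, -0.6962, -0.1525) x3=(1.9446, 1.2238, 1.4872) x4=(0.2771, 1.6486, -0.6382)
step 11: x0=(1.8054, -1.0624, -1.6018) x1=(-1.7497, -1.3432, -0.7713) x2=(-1.2453, -0.7029, -0.1791) x3=(1.9641, 1.2192, 1.4810) x4=(0.3058, 1.6615, -0.6551)
step 12: x0=(1.8041, -1.0763, -1.6037) x1=(-1.7456, -1.3465, -0.7370) x2=(-1.2736, -0.7102, -0.2062) x3=(1.9836, 1.2146, 1.4747) x4=(0.3345, 1.6743, -0.6719)
step 13: x0=(1.8028, -1.0901, -1.6057) x1=(-1.7410, -1.3492, -0.7022) x2=(-1.3023, -0.7182, -0.2338) x3=(2.0030, 1.2099, 1.4684) x4=(0.3632, 1.6872, -0.6887)
step 14: x0=(1.8015, -1.1040, -1.6077) x1=(-1.7361, -1.3513, -0.6670) x2=(-1.3314, -0.7267, -0.2619) x3=(2.0225, 1.2053, 1.4621) x4=(0.3919, 1.7000, -0.7055)
step 15: x0=(1.8001, -1.1179, -1.6097) x1=(-1.7312, -1.3535, -0.6318) x2=(-1.3604, -0.7351, -0.2898) x3=(2.0419, 1.2007, 1.4558) x4=(0.4207, 1.7128, -0.7223)
step 16: x0=(1.7988, -1.1317, -1.6116) x1=(-1.7279, -1.3583, -0.5981) x2=(-1.3878, -0.7409, -0.3163) x3=(2.0614, 1.1961, 1.4495) x4=(0.4494, 1.7257, -0.7392)
step 17: x0=(1.7975, -1.1456, -1.6136) x1=(-1.7289, -1.3711, -0.5680) x2=(-1.4107, -0.7384, -0.3391) x3=(2.0808, 1.1915, 1.4432) x4=(0.4781, 1.7385, -0.7560)
step 18: x0=(1.7961, -1.1594, -1.6156) x1=(-1.7360, -1.3958, -0.5423) x2=(-1.4275, -0.7237, -0.3574) x3=(2.1003, 1.1868, 1.4369) x4=(0.5068, 1.7514, -0.7728)
step 19: x0=(1.7948, -1.1733, -1.6175) x1=(-1.7467, -1.4285, -0.5187) x2=(-1.4405, -0.7008, -0.3735) x3=(2.1198, 1.1822, 1.4307) x4=(0.5355, 1.7642, -0.7896)
step 20: x0=(1.7935, -1.1871, -1.6195) x1=(-1.7585, -1.4638, -0.4957) x2=(-1.4523, -0.6753, -0.3890) x3=(2.1392, 1.1776, 1.4244) x4=(0.5642, 1.7771, -0.8064)
step 21: x0=(1.7921, -1.2010, -1.6215) x1=(-1.7704, -1.4991, -0.4726) x2=(-1.4642, -0.6497, -0.4046) x3=(2.1587, 1.1730, 1.4181) x4=(0.5929, 1.7899, -0.8232)
step 22: x0=(1.7908, -1.2148, -1.6235) x1=(-1.7819, -1.5336, -0.4495) x2=(-1.4763, -0.6249, -0.4202) x3=(2.1781, 1.1684, 1.4118) x4=(0.6217, 1.8028, -0.8400)
step 23: x0=(1.7895, -1.2287, -1.6254) x1=(-1.7932, -1.5672, -0.4264) x2=(-1.4888, -0.6010, -0.4358) x3=(2.1976, 1.1638, 1.4055) x4=(0.6504, 1.8156, -0.8568)
step 24: x0=(1.7881, -1.2425, -1.6274) x1=(-1.8041, -1.6000, -0.4033) x2=(-1.5015, -0.5780, -0.4515) x3=(2.2170, 1.1591, 1.3992) x4=(0.6791, 1.8284, -0.8737)
step 25: x0=(1.7868, -1.2564, -1.6294) x1=(-1.8150, -1.6322, -0.3802) x2=(-1.5144, -0.5556, -0.4671) x3=(2.2365, 1.1545, 1.3929) x4=(0.7078, 1.8413, -0.8905)

no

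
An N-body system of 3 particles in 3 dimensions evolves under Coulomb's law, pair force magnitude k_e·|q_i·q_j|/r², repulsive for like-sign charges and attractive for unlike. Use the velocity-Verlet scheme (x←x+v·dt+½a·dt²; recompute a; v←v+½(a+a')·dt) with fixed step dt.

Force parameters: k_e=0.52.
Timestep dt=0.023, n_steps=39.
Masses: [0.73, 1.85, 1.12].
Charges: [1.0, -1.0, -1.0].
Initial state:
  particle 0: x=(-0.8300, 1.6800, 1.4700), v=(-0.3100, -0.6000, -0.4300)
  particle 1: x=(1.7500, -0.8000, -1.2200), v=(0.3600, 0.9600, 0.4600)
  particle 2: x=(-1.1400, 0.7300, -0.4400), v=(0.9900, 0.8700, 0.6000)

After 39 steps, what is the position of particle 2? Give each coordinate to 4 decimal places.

(-0.2771, 1.5337, 0.1680)

step 0: x0=(-0.8300, 1.6800, 1.4700) x1=(1.7500, -0.8000, -1.2200) x2=(-1.1400, 0.7300, -0.4400)
step 1: x0=(-0.8371, 1.6662, 1.4601) x1=(1.7583, -0.7779, -1.2094) x2=(-1.1172, 0.7500, -0.4262)
step 2: x0=(-0.8443, 1.6523, 1.4501) x1=(1.7666, -0.7558, -1.1988) x2=(-1.0945, 0.7701, -0.4123)
step 3: x0=(-0.8514, 1.6384, 1.4399) x1=(1.7749, -0.7338, -1.1883) x2=(-1.0717, 0.7902, -0.3984)
step 4: x0=(-0.8585, 1.6244, 1.4297) x1=(1.7832, -0.7117, -1.1777) x2=(-1.0490, 0.8103, -0.3844)
step 5: x0=(-0.8656, 1.6104, 1.4194) x1=(1.7915, -0.6896, -1.1671) x2=(-1.0263, 0.8305, -0.3703)
step 6: x0=(-0.8728, 1.5963, 1.4090) x1=(1.7998, -0.6676, -1.1565) x2=(-1.0036, 0.8507, -0.3562)
step 7: x0=(-0.8799, 1.5822, 1.3985) x1=(1.8081, -0.6455, -1.1459) x2=(-0.9809, 0.8709, -0.3420)
step 8: x0=(-0.8870, 1.5681, 1.3879) x1=(1.8165, -0.6234, -1.1353) x2=(-0.9582, 0.8912, -0.3277)
step 9: x0=(-0.8941, 1.5538, 1.3772) x1=(1.8248, -0.6014, -1.1247) x2=(-0.9356, 0.9115, -0.3134)
step 10: x0=(-0.9012, 1.5396, 1.3663) x1=(1.8331, -0.5793, -1.1141) x2=(-0.9130, 0.9318, -0.2990)
step 11: x0=(-0.9083, 1.5253, 1.3554) x1=(1.8415, -0.5572, -1.1035) x2=(-0.8903, 0.9522, -0.2845)
step 12: x0=(-0.9153, 1.5109, 1.3443) x1=(1.8499, -0.5352, -1.0929) x2=(-0.8677, 0.9727, -0.2700)
step 13: x0=(-0.9224, 1.4965, 1.3330) x1=(1.8582, -0.5131, -1.0823) x2=(-0.8452, 0.9931, -0.2553)
step 14: x0=(-0.9294, 1.4820, 1.3216) x1=(1.8666, -0.4911, -1.0717) x2=(-0.8226, 1.0136, -0.2406)
step 15: x0=(-0.9364, 1.4675, 1.3101) x1=(1.8750, -0.4690, -1.0612) x2=(-0.8001, 1.0342, -0.2257)
step 16: x0=(-0.9434, 1.4529, 1.2984) x1=(1.8834, -0.4470, -1.0506) x2=(-0.7776, 1.0547, -0.2108)
step 17: x0=(-0.9503, 1.4383, 1.2866) x1=(1.8918, -0.4250, -1.0400) x2=(-0.7551, 1.0753, -0.1957)
step 18: x0=(-0.9572, 1.4236, 1.2746) x1=(1.9002, -0.4029, -1.0294) x2=(-0.7327, 1.0960, -0.1806)
step 19: x0=(-0.9641, 1.4089, 1.2624) x1=(1.9086, -0.3809, -1.0187) x2=(-0.7103, 1.1167, -0.1653)
step 20: x0=(-0.9709, 1.3941, 1.2500) x1=(1.9170, -0.3589, -1.0081) x2=(-0.6880, 1.1374, -0.1500)
step 21: x0=(-0.9777, 1.3793, 1.2375) x1=(1.9254, -0.3368, -0.9975) x2=(-0.6657, 1.1581, -0.1345)
step 22: x0=(-0.9844, 1.3645, 1.2247) x1=(1.9338, -0.3148, -0.9869) x2=(-0.6434, 1.1789, -0.1189)
step 23: x0=(-0.9910, 1.3496, 1.2118) x1=(1.9422, -0.2928, -0.9763) x2=(-0.6212, 1.1997, -0.1031)
step 24: x0=(-0.9976, 1.3347, 1.1987) x1=(1.9507, -0.2708, -0.9657) x2=(-0.5990, 1.2206, -0.0873)
step 25: x0=(-1.0041, 1.3198, 1.1853) x1=(1.9591, -0.2488, -0.9551) x2=(-0.5769, 1.2414, -0.0712)
step 26: x0=(-1.0105, 1.3048, 1.1718) x1=(1.9676, -0.2268, -0.9445) x2=(-0.5549, 1.2623, -0.0551)
step 27: x0=(-1.0168, 1.2899, 1.1580) x1=(1.9760, -0.2048, -0.9339) x2=(-0.5330, 1.2832, -0.0388)
step 28: x0=(-1.0231, 1.2749, 1.1440) x1=(1.9845, -0.1828, -0.9233) x2=(-0.5111, 1.3041, -0.0224)
step 29: x0=(-1.0292, 1.2599, 1.1298) x1=(1.9929, -0.1608, -0.9127) x2=(-0.4893, 1.3250, -0.0058)
step 30: x0=(-1.0351, 1.2449, 1.1153) x1=(2.0014, -0.1388, -0.9021) x2=(-0.4676, 1.3460, 0.0109)
step 31: x0=(-1.0410, 1.2299, 1.1006) x1=(2.0099, -0.1168, -0.8915) x2=(-0.4460, 1.3669, 0.0278)
step 32: x0=(-1.0467, 1.2150, 1.0857) x1=(2.0184, -0.0948, -0.8809) x2=(-0.4245, 1.3878, 0.0448)
step 33: x0=(-1.0523, 1.2001, 1.0706) x1=(2.0269, -0.0728, -0.8703) x2=(-0.4031, 1.4087, 0.0620)
step 34: x0=(-1.0577, 1.1852, 1.0552) x1=(2.0354, -0.0508, -0.8596) x2=(-0.3818, 1.4296, 0.0793)
step 35: x0=(-1.0629, 1.1703, 1.0396) x1=(2.0439, -0.0289, -0.8490) x2=(-0.3606, 1.4505, 0.0968)
step 36: x0=(-1.0680, 1.1555, 1.0238) x1=(2.0524, -0.0069, -0.8384) x2=(-0.3395, 1.4714, 0.1144)
step 37: x0=(-1.0729, 1.1408, 1.0078) x1=(2.0609, 0.0150, -0.8278) x2=(-0.3186, 1.4922, 0.1321)
step 38: x0=(-1.0776, 1.1261, 0.9916) x1=(2.0694, 0.0370, -0.8172) x2=(-0.2978, 1.5130, 0.1500)
step 39: x0=(-1.0822, 1.1115, 0.9752) x1=(2.0779, 0.0589, -0.8066) x2=(-0.2771, 1.5337, 0.1680)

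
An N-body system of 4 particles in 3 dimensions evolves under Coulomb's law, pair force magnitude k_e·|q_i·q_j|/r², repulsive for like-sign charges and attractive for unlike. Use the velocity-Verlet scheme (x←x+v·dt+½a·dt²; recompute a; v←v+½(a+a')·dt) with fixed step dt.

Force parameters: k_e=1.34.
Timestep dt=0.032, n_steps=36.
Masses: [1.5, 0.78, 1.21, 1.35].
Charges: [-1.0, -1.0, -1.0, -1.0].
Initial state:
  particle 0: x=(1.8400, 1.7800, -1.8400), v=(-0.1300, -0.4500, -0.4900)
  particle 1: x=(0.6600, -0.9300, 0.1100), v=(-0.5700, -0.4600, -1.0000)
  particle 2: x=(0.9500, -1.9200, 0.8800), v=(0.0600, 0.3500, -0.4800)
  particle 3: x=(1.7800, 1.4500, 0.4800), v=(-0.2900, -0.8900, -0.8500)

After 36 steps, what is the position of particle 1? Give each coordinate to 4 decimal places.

step 0: x0=(1.8400, 1.7800, -1.8400) x1=(0.6600, -0.9300, 0.1100) x2=(0.9500, -1.9200, 0.8800) x3=(1.7800, 1.4500, 0.4800)
step 1: x0=(1.8359, 1.7657, -1.8558) x1=(0.6416, -0.9445, 0.0777) x2=(0.9520, -1.9091, 0.8649) x3=(1.7708, 1.4216, 0.4529)
step 2: x0=(1.8318, 1.7514, -1.8718) x1=(0.6227, -0.9585, 0.0448) x2=(0.9541, -1.8989, 0.8502) x3=(1.7616, 1.3934, 0.4260)
step 3: x0=(1.8277, 1.7373, -1.8881) x1=(0.6034, -0.9720, 0.0113) x2=(0.9564, -1.8893, 0.8360) x3=(1.7525, 1.3654, 0.3993)
step 4: x0=(1.8237, 1.7233, -1.9046) x1=(0.5837, -0.9852, -0.0229) x2=(0.9588, -1.8804, 0.8223) x3=(1.7435, 1.3376, 0.3728)
step 5: x0=(1.8197, 1.7094, -1.9213) x1=(0.5635, -0.9979, -0.0578) x2=(0.9614, -1.8720, 0.8091) x3=(1.7346, 1.3099, 0.3464)
step 6: x0=(1.8157, 1.6957, -1.9382) x1=(0.5428, -1.0102, -0.0933) x2=(0.9641, -1.8643, 0.7964) x3=(1.7257, 1.2824, 0.3203)
step 7: x0=(1.8118, 1.6820, -1.9554) x1=(0.5216, -1.0222, -0.1295) x2=(0.9671, -1.8572, 0.7842) x3=(1.7170, 1.2552, 0.2944)
step 8: x0=(1.8080, 1.6685, -1.9729) x1=(0.4999, -1.0339, -0.1664) x2=(0.9702, -1.8506, 0.7725) x3=(1.7083, 1.2281, 0.2687)
step 9: x0=(1.8041, 1.6552, -1.9905) x1=(0.4776, -1.0453, -0.2039) x2=(0.9735, -1.8445, 0.7613) x3=(1.6997, 1.2012, 0.2432)
step 10: x0=(1.8004, 1.6419, -2.0084) x1=(0.4549, -1.0565, -0.2421) x2=(0.9770, -1.8390, 0.7506) x3=(1.6912, 1.1745, 0.2178)
step 11: x0=(1.7966, 1.6288, -2.0266) x1=(0.4315, -1.0675, -0.2810) x2=(0.9807, -1.8340, 0.7404) x3=(1.6827, 1.1480, 0.1927)
step 12: x0=(1.7930, 1.6158, -2.0450) x1=(0.4077, -1.0783, -0.3205) x2=(0.9846, -1.8294, 0.7306) x3=(1.6744, 1.1216, 0.1678)
step 13: x0=(1.7893, 1.6029, -2.0636) x1=(0.3833, -1.0890, -0.3606) x2=(0.9887, -1.8253, 0.7214) x3=(1.6661, 1.0955, 0.1431)
step 14: x0=(1.7857, 1.5902, -2.0824) x1=(0.3583, -1.0996, -0.4014) x2=(0.9930, -1.8217, 0.7126) x3=(1.6580, 1.0695, 0.1186)
step 15: x0=(1.7822, 1.5776, -2.1015) x1=(0.3329, -1.1101, -0.4427) x2=(0.9975, -1.8184, 0.7043) x3=(1.6499, 1.0438, 0.0942)
step 16: x0=(1.7787, 1.5651, -2.1209) x1=(0.3068, -1.1206, -0.4846) x2=(1.0021, -1.8156, 0.6964) x3=(1.6419, 1.0182, 0.0701)
step 17: x0=(1.7753, 1.5528, -2.1404) x1=(0.2803, -1.1311, -0.5271) x2=(1.0070, -1.8132, 0.6890) x3=(1.6340, 0.9928, 0.0462)
step 18: x0=(1.7719, 1.5406, -2.1602) x1=(0.2532, -1.1416, -0.5702) x2=(1.0120, -1.8111, 0.6819) x3=(1.6262, 0.9676, 0.0225)
step 19: x0=(1.7686, 1.5285, -2.1803) x1=(0.2255, -1.1521, -0.6137) x2=(1.0172, -1.8093, 0.6753) x3=(1.6185, 0.9426, -0.0010)
step 20: x0=(1.7653, 1.5166, -2.2006) x1=(0.1974, -1.1627, -0.6578) x2=(1.0225, -1.8079, 0.6691) x3=(1.6109, 0.9178, -0.0243)
step 21: x0=(1.7621, 1.5048, -2.2211) x1=(0.1688, -1.1734, -0.7023) x2=(1.0280, -1.8069, 0.6633) x3=(1.6034, 0.8931, -0.0474)
step 22: x0=(1.7589, 1.4932, -2.2418) x1=(0.1396, -1.1842, -0.7473) x2=(1.0336, -1.8061, 0.6578) x3=(1.5960, 0.8687, -0.0704)
step 23: x0=(1.7558, 1.4817, -2.2628) x1=(0.1100, -1.1952, -0.7927) x2=(1.0394, -1.8057, 0.6527) x3=(1.5886, 0.8444, -0.0931)
step 24: x0=(1.7527, 1.4704, -2.2840) x1=(0.0799, -1.2062, -0.8386) x2=(1.0454, -1.8055, 0.6479) x3=(1.5814, 0.8203, -0.1156)
step 25: x0=(1.7497, 1.4592, -2.3055) x1=(0.0493, -1.2175, -0.8849) x2=(1.0514, -1.8056, 0.6435) x3=(1.5743, 0.7964, -0.1379)
step 26: x0=(1.7468, 1.4481, -2.3271) x1=(0.0182, -1.2288, -0.9315) x2=(1.0576, -1.8060, 0.6393) x3=(1.5672, 0.7726, -0.1601)
step 27: x0=(1.7439, 1.4372, -2.3491) x1=(-0.0133, -1.2404, -0.9786) x2=(1.0639, -1.8067, 0.6355) x3=(1.5603, 0.7491, -0.1820)
step 28: x0=(1.7411, 1.4264, -2.3712) x1=(-0.0453, -1.2521, -1.0260) x2=(1.0703, -1.8076, 0.6321) x3=(1.5534, 0.7257, -0.2038)
step 29: x0=(1.7383, 1.4158, -2.3935) x1=(-0.0777, -1.2640, -1.0738) x2=(1.0768, -1.8088, 0.6289) x3=(1.5467, 0.7025, -0.2254)
step 30: x0=(1.7356, 1.4053, -2.4161) x1=(-0.1106, -1.2761, -1.1218) x2=(1.0835, -1.8102, 0.6260) x3=(1.5400, 0.6795, -0.2468)
step 31: x0=(1.7330, 1.3950, -2.4389) x1=(-0.1438, -1.2884, -1.1702) x2=(1.0902, -1.8119, 0.6233) x3=(1.5334, 0.6566, -0.2680)
step 32: x0=(1.7304, 1.3848, -2.4620) x1=(-0.1775, -1.3009, -1.2190) x2=(1.0970, -1.8138, 0.6210) x3=(1.5269, 0.6339, -0.2890)
step 33: x0=(1.7279, 1.3747, -2.4852) x1=(-0.2116, -1.3136, -1.2680) x2=(1.1039, -1.8159, 0.6189) x3=(1.5205, 0.6114, -0.3099)
step 34: x0=(1.7254, 1.3648, -2.5087) x1=(-0.2461, -1.3265, -1.3173) x2=(1.1108, -1.8183, 0.6171) x3=(1.5142, 0.5891, -0.3306)
step 35: x0=(1.7230, 1.3551, -2.5324) x1=(-0.2810, -1.3396, -1.3668) x2=(1.1179, -1.8210, 0.6155) x3=(1.5080, 0.5669, -0.3511)
step 36: x0=(1.7207, 1.3455, -2.5562) x1=(-0.3163, -1.3528, -1.4167) x2=(1.1250, -1.8238, 0.6142) x3=(1.5019, 0.5448, -0.3714)

(-0.3163, -1.3528, -1.4167)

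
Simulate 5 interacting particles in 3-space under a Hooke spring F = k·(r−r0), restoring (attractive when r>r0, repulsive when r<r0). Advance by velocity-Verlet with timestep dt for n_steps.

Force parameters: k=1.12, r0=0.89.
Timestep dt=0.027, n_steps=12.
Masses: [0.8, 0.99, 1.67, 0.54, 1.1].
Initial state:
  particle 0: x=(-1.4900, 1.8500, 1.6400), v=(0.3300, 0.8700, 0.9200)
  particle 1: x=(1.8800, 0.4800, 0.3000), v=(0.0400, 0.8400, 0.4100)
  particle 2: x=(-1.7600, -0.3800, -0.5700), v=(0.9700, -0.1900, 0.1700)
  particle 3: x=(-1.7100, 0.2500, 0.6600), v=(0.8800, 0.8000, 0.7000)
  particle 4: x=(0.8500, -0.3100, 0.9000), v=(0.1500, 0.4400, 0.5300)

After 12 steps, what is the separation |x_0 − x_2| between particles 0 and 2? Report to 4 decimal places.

2.9515

step 0: x0=(-1.4900, 1.8500, 1.6400) x1=(1.8800, 0.4800, 0.3000) x2=(-1.7600, -0.3800, -0.5700) x3=(-1.7100, 0.2500, 0.6600) x4=(0.8500, -0.3100, 0.9000)
step 1: x0=(-1.4791, 1.8709, 1.6630) x1=(1.8776, 0.5026, 0.3114) x2=(-1.7326, -0.3845, -0.5645) x3=(-1.6828, 0.2719, 0.6789) x4=(0.8523, -0.2973, 0.9140)
step 2: x0=(-1.4640, 1.8866, 1.6821) x1=(1.8682, 0.5252, 0.3236) x2=(-1.7029, -0.3877, -0.5572) x3=(-1.6490, 0.2945, 0.6977) x4=(0.8509, -0.2830, 0.9273)
step 3: x0=(-1.4450, 1.8971, 1.6975) x1=(1.8520, 0.5477, 0.3364) x2=(-1.6709, -0.3897, -0.5480) x3=(-1.6085, 0.3175, 0.7163) x4=(0.8461, -0.2670, 0.9400)
step 4: x0=(-1.4219, 1.9024, 1.7091) x1=(1.8290, 0.5700, 0.3500) x2=(-1.6366, -0.3903, -0.5369) x3=(-1.5617, 0.3412, 0.7348) x4=(0.8379, -0.2495, 0.9521)
step 5: x0=(-1.3948, 1.9025, 1.7169) x1=(1.7995, 0.5922, 0.3644) x2=(-1.6001, -0.3895, -0.5239) x3=(-1.5087, 0.3653, 0.7531) x4=(0.8263, -0.2303, 0.9635)
step 6: x0=(-1.3638, 1.8976, 1.7209) x1=(1.7635, 0.6142, 0.3794) x2=(-1.5615, -0.3874, -0.5091) x3=(-1.4497, 0.3898, 0.7711) x4=(0.8115, -0.2096, 0.9743)
step 7: x0=(-1.3291, 1.8877, 1.7212) x1=(1.7213, 0.6359, 0.3951) x2=(-1.5207, -0.3839, -0.4924) x3=(-1.3851, 0.4146, 0.7888) x4=(0.7935, -0.1874, 0.9845)
step 8: x0=(-1.2906, 1.8729, 1.7179) x1=(1.6732, 0.6575, 0.4115) x2=(-1.4779, -0.3789, -0.4739) x3=(-1.3152, 0.4397, 0.8062) x4=(0.7725, -0.1637, 0.9941)
step 9: x0=(-1.2485, 1.8534, 1.7110) x1=(1.6193, 0.6788, 0.4286) x2=(-1.4331, -0.3726, -0.4536) x3=(-1.2403, 0.4651, 0.8231) x4=(0.7486, -0.1385, 1.0031)
step 10: x0=(-1.2031, 1.8294, 1.7006) x1=(1.5599, 0.6999, 0.4462) x2=(-1.3864, -0.3649, -0.4314) x3=(-1.1608, 0.4905, 0.8396) x4=(0.7219, -0.1120, 1.0115)
step 11: x0=(-1.1543, 1.8009, 1.6869) x1=(1.4954, 0.7206, 0.4645) x2=(-1.3379, -0.3558, -0.4074) x3=(-1.0771, 0.5161, 0.8556) x4=(0.6927, -0.0842, 1.0194)
step 12: x0=(-1.1024, 1.7683, 1.6701) x1=(1.4260, 0.7411, 0.4833) x2=(-1.2877, -0.3453, -0.3818) x3=(-0.9897, 0.5416, 0.8710) x4=(0.6611, -0.0552, 1.0268)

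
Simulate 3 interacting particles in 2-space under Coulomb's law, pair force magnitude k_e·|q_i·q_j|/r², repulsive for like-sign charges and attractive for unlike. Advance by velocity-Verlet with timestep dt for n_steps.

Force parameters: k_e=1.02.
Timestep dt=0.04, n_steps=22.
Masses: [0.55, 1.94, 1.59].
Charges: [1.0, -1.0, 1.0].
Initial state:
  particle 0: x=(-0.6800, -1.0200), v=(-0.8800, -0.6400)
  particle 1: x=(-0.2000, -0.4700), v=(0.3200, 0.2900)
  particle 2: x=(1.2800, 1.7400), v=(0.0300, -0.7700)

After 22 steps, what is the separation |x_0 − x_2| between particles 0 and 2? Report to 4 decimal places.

step 0: x0=(-0.6800, -1.0200) x1=(-0.2000, -0.4700) x2=(1.2800, 1.7400)
step 1: x0=(-0.7134, -1.0436) x1=(-0.1877, -0.4589) x2=(1.2812, 1.7092)
step 2: x0=(-0.7438, -1.0639) x1=(-0.1762, -0.4488) x2=(1.2823, 1.6783)
step 3: x0=(-0.7715, -1.0812) x1=(-0.1655, -0.4394) x2=(1.2835, 1.6474)
step 4: x0=(-0.7967, -1.0960) x1=(-0.1554, -0.4307) x2=(1.2845, 1.6164)
step 5: x0=(-0.8196, -1.1084) x1=(-0.1460, -0.4227) x2=(1.2856, 1.5853)
step 6: x0=(-0.8405, -1.1188) x1=(-0.1371, -0.4151) x2=(1.2866, 1.5542)
step 7: x0=(-0.8594, -1.1273) x1=(-0.1287, -0.4080) x2=(1.2875, 1.5230)
step 8: x0=(-0.8764, -1.1340) x1=(-0.1208, -0.4014) x2=(1.2884, 1.4917)
step 9: x0=(-0.8917, -1.1390) x1=(-0.1133, -0.3952) x2=(1.2893, 1.4604)
step 10: x0=(-0.9053, -1.1424) x1=(-0.1063, -0.3894) x2=(1.2901, 1.4289)
step 11: x0=(-0.9173, -1.1444) x1=(-0.0997, -0.3839) x2=(1.2908, 1.3974)
step 12: x0=(-0.9277, -1.1449) x1=(-0.0935, -0.3787) x2=(1.2914, 1.3658)
step 13: x0=(-0.9365, -1.1441) x1=(-0.0877, -0.3739) x2=(1.2920, 1.3341)
step 14: x0=(-0.9439, -1.1419) x1=(-0.0822, -0.3693) x2=(1.2926, 1.3023)
step 15: x0=(-0.9498, -1.1385) x1=(-0.0771, -0.3650) x2=(1.2930, 1.2704)
step 16: x0=(-0.9543, -1.1338) x1=(-0.0723, -0.3610) x2=(1.2934, 1.2384)
step 17: x0=(-0.9573, -1.1279) x1=(-0.0679, -0.3573) x2=(1.2937, 1.2063)
step 18: x0=(-0.9589, -1.1208) x1=(-0.0638, -0.3538) x2=(1.2939, 1.1741)
step 19: x0=(-0.9591, -1.1125) x1=(-0.0600, -0.3506) x2=(1.2940, 1.1417)
step 20: x0=(-0.9579, -1.1030) x1=(-0.0566, -0.3475) x2=(1.2940, 1.1093)
step 21: x0=(-0.9552, -1.0924) x1=(-0.0534, -0.3448) x2=(1.2939, 1.0767)
step 22: x0=(-0.9511, -1.0806) x1=(-0.0506, -0.3422) x2=(1.2936, 1.0440)

3.0908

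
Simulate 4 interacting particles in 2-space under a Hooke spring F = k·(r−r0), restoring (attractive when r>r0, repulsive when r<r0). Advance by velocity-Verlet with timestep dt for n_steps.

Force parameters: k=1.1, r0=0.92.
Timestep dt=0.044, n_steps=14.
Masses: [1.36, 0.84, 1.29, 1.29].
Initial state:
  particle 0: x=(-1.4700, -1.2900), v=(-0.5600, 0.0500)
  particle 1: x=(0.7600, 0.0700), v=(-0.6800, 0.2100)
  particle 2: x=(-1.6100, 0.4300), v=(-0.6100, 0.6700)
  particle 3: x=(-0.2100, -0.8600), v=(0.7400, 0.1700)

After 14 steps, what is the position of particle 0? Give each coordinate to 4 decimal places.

(-1.5436, -0.9811)

step 0: x0=(-1.4700, -1.2900) x1=(0.7600, 0.0700) x2=(-1.6100, 0.4300) x3=(-0.2100, -0.8600)
step 1: x0=(-1.4933, -1.2864) x1=(0.7260, 0.0780) x2=(-1.6350, 0.4581) x3=(-0.1781, -0.8518)
step 2: x0=(-1.5137, -1.2798) x1=(0.6840, 0.0837) x2=(-1.6562, 0.4833) x3=(-0.1478, -0.8423)
step 3: x0=(-1.5312, -1.2704) x1=(0.6343, 0.0872) x2=(-1.6736, 0.5055) x3=(-0.1193, -0.8315)
step 4: x0=(-1.5459, -1.2579) x1=(0.5770, 0.0886) x2=(-1.6871, 0.5246) x3=(-0.0927, -0.8194)
step 5: x0=(-1.5576, -1.2425) x1=(0.5126, 0.0881) x2=(-1.6968, 0.5407) x3=(-0.0685, -0.8060)
step 6: x0=(-1.5665, -1.2242) x1=(0.4414, 0.0858) x2=(-1.7027, 0.5536) x3=(-0.0465, -0.7915)
step 7: x0=(-1.5725, -1.2030) x1=(0.3637, 0.0820) x2=(-1.7049, 0.5634) x3=(-0.0272, -0.7759)
step 8: x0=(-1.5758, -1.1789) x1=(0.2801, 0.0769) x2=(-1.7034, 0.5700) x3=(-0.0104, -0.7593)
step 9: x0=(-1.5764, -1.1521) x1=(0.1910, 0.0706) x2=(-1.6985, 0.5736) x3=(0.0035, -0.7418)
step 10: x0=(-1.5745, -1.1226) x1=(0.0969, 0.0635) x2=(-1.6902, 0.5742) x3=(0.0147, -0.7234)
step 11: x0=(-1.5700, -1.0907) x1=(-0.0019, 0.0557) x2=(-1.6787, 0.5718) x3=(0.0232, -0.7044)
step 12: x0=(-1.5633, -1.0563) x1=(-0.1047, 0.0474) x2=(-1.6643, 0.5666) x3=(0.0289, -0.6847)
step 13: x0=(-1.5544, -1.0197) x1=(-0.2113, 0.0387) x2=(-1.6470, 0.5588) x3=(0.0319, -0.6644)
step 14: x0=(-1.5436, -0.9811) x1=(-0.3210, 0.0297) x2=(-1.6272, 0.5483) x3=(0.0323, -0.6435)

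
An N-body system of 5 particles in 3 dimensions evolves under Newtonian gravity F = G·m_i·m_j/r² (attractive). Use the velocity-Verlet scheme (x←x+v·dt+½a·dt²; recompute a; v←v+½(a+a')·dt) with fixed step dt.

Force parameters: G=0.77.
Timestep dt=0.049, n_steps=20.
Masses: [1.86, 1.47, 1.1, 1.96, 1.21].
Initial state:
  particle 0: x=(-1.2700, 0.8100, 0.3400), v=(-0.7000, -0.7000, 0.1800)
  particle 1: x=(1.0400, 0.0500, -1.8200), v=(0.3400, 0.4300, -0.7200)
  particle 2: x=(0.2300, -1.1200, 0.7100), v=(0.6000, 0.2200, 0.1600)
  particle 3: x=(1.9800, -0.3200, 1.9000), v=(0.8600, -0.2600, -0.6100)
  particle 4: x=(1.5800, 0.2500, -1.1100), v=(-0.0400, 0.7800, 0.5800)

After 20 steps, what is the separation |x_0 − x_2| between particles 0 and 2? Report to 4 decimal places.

2.8523

step 0: x0=(-1.2700, 0.8100, 0.3400) x1=(1.0400, 0.0500, -1.8200) x2=(0.2300, -1.1200, 0.7100) x3=(1.9800, -0.3200, 1.9000) x4=(1.5800, 0.2500, -1.1100)
step 1: x0=(-1.3039, 0.7755, 0.3488) x1=(1.0573, 0.0713, -1.8539) x2=(0.2596, -1.1087, 0.7177) x3=(2.0218, -0.3327, 1.8698) x4=(1.5769, 0.2878, -1.0825)
step 2: x0=(-1.3370, 0.7406, 0.3574) x1=(1.0758, 0.0932, -1.8852) x2=(0.2897, -1.0965, 0.7253) x3=(2.0631, -0.3455, 1.8388) x4=(1.5718, 0.3247, -1.0567)
step 3: x0=(-1.3693, 0.7052, 0.3660) x1=(1.0951, 0.1155, -1.9139) x2=(0.3203, -1.0833, 0.7326) x3=(2.1037, -0.3582, 1.8071) x4=(1.5649, 0.3608, -1.0324)
step 4: x0=(-1.4009, 0.6696, 0.3744) x1=(1.1152, 0.1382, -1.9402) x2=(0.3513, -1.0691, 0.7397) x3=(2.1437, -0.3710, 1.7748) x4=(1.5565, 0.3960, -1.0096)
step 5: x0=(-1.4316, 0.6336, 0.3827) x1=(1.1360, 0.1614, -1.9642) x2=(0.3827, -1.0540, 0.7466) x3=(2.1831, -0.3837, 1.7417) x4=(1.5468, 0.4304, -0.9882)
step 6: x0=(-1.4616, 0.5972, 0.3909) x1=(1.1572, 0.1849, -1.9859) x2=(0.4147, -1.0380, 0.7533) x3=(2.2217, -0.3964, 1.7080) x4=(1.5359, 0.4639, -0.9681)
step 7: x0=(-1.4907, 0.5606, 0.3990) x1=(1.1789, 0.2088, -2.0053) x2=(0.4471, -1.0211, 0.7597) x3=(2.2598, -0.4091, 1.6735) x4=(1.5239, 0.4966, -0.9492)
step 8: x0=(-1.5191, 0.5237, 0.4070) x1=(1.2009, 0.2330, -2.0227) x2=(0.4800, -1.0033, 0.7660) x3=(2.2971, -0.4217, 1.6384) x4=(1.5109, 0.5285, -0.9315)
step 9: x0=(-1.5467, 0.4865, 0.4149) x1=(1.2231, 0.2576, -2.0379) x2=(0.5135, -0.9846, 0.7720) x3=(2.3337, -0.4344, 1.6027) x4=(1.4972, 0.5595, -0.9148)
step 10: x0=(-1.5735, 0.4491, 0.4227) x1=(1.2456, 0.2824, -2.0510) x2=(0.5474, -0.9651, 0.7779) x3=(2.3695, -0.4469, 1.5662) x4=(1.4827, 0.5897, -0.8992)
step 11: x0=(-1.5996, 0.4115, 0.4304) x1=(1.2681, 0.3075, -2.0622) x2=(0.5819, -0.9447, 0.7834) x3=(2.4046, -0.4594, 1.5291) x4=(1.4677, 0.6190, -0.8846)
step 12: x0=(-1.6248, 0.3737, 0.4379) x1=(1.2908, 0.3328, -2.0714) x2=(0.6169, -0.9235, 0.7888) x3=(2.4390, -0.4719, 1.4914) x4=(1.4520, 0.6474, -0.8709)
step 13: x0=(-1.6493, 0.3358, 0.4454) x1=(1.3135, 0.3584, -2.0786) x2=(0.6525, -0.9015, 0.7939) x3=(2.4725, -0.4842, 1.4530) x4=(1.4360, 0.6750, -0.8582)
step 14: x0=(-1.6731, 0.2976, 0.4527) x1=(1.3362, 0.3841, -2.0840) x2=(0.6887, -0.8787, 0.7987) x3=(2.5052, -0.4965, 1.4140) x4=(1.4195, 0.7017, -0.8463)
step 15: x0=(-1.6961, 0.2594, 0.4600) x1=(1.3589, 0.4101, -2.0875) x2=(0.7255, -0.8551, 0.8033) x3=(2.5371, -0.5087, 1.3743) x4=(1.4027, 0.7276, -0.8353)
step 16: x0=(-1.7183, 0.2210, 0.4671) x1=(1.3815, 0.4363, -2.0892) x2=(0.7630, -0.8309, 0.8076) x3=(2.5681, -0.5207, 1.3341) x4=(1.3857, 0.7525, -0.8252)
step 17: x0=(-1.7399, 0.1825, 0.4741) x1=(1.4040, 0.4626, -2.0890) x2=(0.8012, -0.8059, 0.8116) x3=(2.5983, -0.5327, 1.2933) x4=(1.3685, 0.7765, -0.8158)
step 18: x0=(-1.7607, 0.1440, 0.4810) x1=(1.4263, 0.4891, -2.0870) x2=(0.8400, -0.7802, 0.8153) x3=(2.6275, -0.5445, 1.2519) x4=(1.3513, 0.7997, -0.8073)
step 19: x0=(-1.7807, 0.1053, 0.4878) x1=(1.4484, 0.5157, -2.0832) x2=(0.8796, -0.7538, 0.8186) x3=(2.6558, -0.5561, 1.2099) x4=(1.3339, 0.8219, -0.7996)
step 20: x0=(-1.8001, 0.0667, 0.4945) x1=(1.4704, 0.5424, -2.0777) x2=(0.9200, -0.7268, 0.8216) x3=(2.6831, -0.5676, 1.1674) x4=(1.3166, 0.8432, -0.7926)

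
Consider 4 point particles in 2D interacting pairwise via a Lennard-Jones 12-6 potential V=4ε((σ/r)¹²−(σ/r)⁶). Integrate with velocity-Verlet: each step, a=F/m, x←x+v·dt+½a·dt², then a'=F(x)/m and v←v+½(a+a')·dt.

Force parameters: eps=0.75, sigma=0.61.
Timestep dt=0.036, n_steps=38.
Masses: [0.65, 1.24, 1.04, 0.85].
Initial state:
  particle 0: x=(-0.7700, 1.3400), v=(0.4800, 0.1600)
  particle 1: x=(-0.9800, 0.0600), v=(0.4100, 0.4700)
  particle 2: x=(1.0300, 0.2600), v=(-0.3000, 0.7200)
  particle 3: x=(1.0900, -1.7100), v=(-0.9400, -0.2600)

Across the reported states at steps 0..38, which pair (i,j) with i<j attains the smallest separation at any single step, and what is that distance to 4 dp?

pair (0,1), distance 0.6061

step 0: x0=(-0.7700, 1.3400) x1=(-0.9800, 0.0600) x2=(1.0300, 0.2600) x3=(1.0900, -1.7100)
step 1: x0=(-0.7527, 1.3456) x1=(-0.9652, 0.0770) x2=(1.0192, 0.2859) x3=(1.0562, -1.7194)
step 2: x0=(-0.7355, 1.3509) x1=(-0.9504, 0.0942) x2=(1.0084, 0.3118) x3=(1.0223, -1.7287)
step 3: x0=(-0.7183, 1.3559) x1=(-0.9356, 0.1115) x2=(0.9975, 0.3377) x3=(0.9885, -1.7380)
step 4: x0=(-0.7012, 1.3605) x1=(-0.9207, 0.1290) x2=(0.9867, 0.3636) x3=(0.9546, -1.7473)
step 5: x0=(-0.6841, 1.3647) x1=(-0.9057, 0.1467) x2=(0.9758, 0.3895) x3=(0.9208, -1.7567)
step 6: x0=(-0.6671, 1.3686) x1=(-0.8907, 0.1646) x2=(0.9649, 0.4154) x3=(0.8869, -1.7660)
step 7: x0=(-0.6502, 1.3720) x1=(-0.8757, 0.1827) x2=(0.9540, 0.4413) x3=(0.8531, -1.7753)
step 8: x0=(-0.6333, 1.3749) x1=(-0.8606, 0.2011) x2=(0.9430, 0.4672) x3=(0.8192, -1.7846)
step 9: x0=(-0.6164, 1.3773) x1=(-0.8454, 0.2198) x2=(0.9320, 0.4931) x3=(0.7854, -1.7938)
step 10: x0=(-0.5997, 1.3791) x1=(-0.8302, 0.2387) x2=(0.9210, 0.5190) x3=(0.7515, -1.8031)
step 11: x0=(-0.5831, 1.3803) x1=(-0.8149, 0.2579) x2=(0.9099, 0.5449) x3=(0.7177, -1.8124)
step 12: x0=(-0.5665, 1.3809) x1=(-0.7995, 0.2775) x2=(0.8988, 0.5709) x3=(0.6838, -1.8217)
step 13: x0=(-0.5501, 1.3806) x1=(-0.7840, 0.2975) x2=(0.8877, 0.5968) x3=(0.6500, -1.8309)
step 14: x0=(-0.5338, 1.3795) x1=(-0.7683, 0.3180) x2=(0.8764, 0.6227) x3=(0.6161, -1.8402)
step 15: x0=(-0.5176, 1.3775) x1=(-0.7526, 0.3389) x2=(0.8651, 0.6487) x3=(0.5823, -1.8494)
step 16: x0=(-0.5016, 1.3743) x1=(-0.7366, 0.3604) x2=(0.8538, 0.6746) x3=(0.5484, -1.8587)
step 17: x0=(-0.4858, 1.3698) x1=(-0.7205, 0.3825) x2=(0.8423, 0.7006) x3=(0.5146, -1.8679)
step 18: x0=(-0.4703, 1.3638) x1=(-0.7042, 0.4055) x2=(0.8307, 0.7266) x3=(0.4807, -1.8772)
step 19: x0=(-0.4551, 1.3560) x1=(-0.6876, 0.4293) x2=(0.8190, 0.7526) x3=(0.4468, -1.8864)
step 20: x0=(-0.4402, 1.3460) x1=(-0.6707, 0.4543) x2=(0.8072, 0.7787) x3=(0.4130, -1.8956)
step 21: x0=(-0.4259, 1.3332) x1=(-0.6533, 0.4807) x2=(0.7952, 0.8048) x3=(0.3791, -1.9049)
step 22: x0=(-0.4122, 1.3170) x1=(-0.6355, 0.5089) x2=(0.7829, 0.8309) x3=(0.3453, -1.9141)
step 23: x0=(-0.3994, 1.2964) x1=(-0.6169, 0.5393) x2=(0.7704, 0.8571) x3=(0.3114, -1.9233)
step 24: x0=(-0.3878, 1.2702) x1=(-0.5975, 0.5726) x2=(0.7576, 0.8834) x3=(0.2775, -1.9325)
step 25: x0=(-0.3773, 1.2389) x1=(-0.5771, 0.6085) x2=(0.7444, 0.9097) x3=(0.2437, -1.9418)
step 26: x0=(-0.3639, 1.2148) x1=(-0.5579, 0.6406) x2=(0.7308, 0.9361) x3=(0.2098, -1.9510)
step 27: x0=(-0.3285, 1.2534) x1=(-0.5497, 0.6397) x2=(0.7165, 0.9626) x3=(0.1760, -1.9602)
step 28: x0=(-0.2880, 1.3034) x1=(-0.5436, 0.6328) x2=(0.7014, 0.9892) x3=(0.1421, -1.9694)
step 29: x0=(-0.2478, 1.3487) x1=(-0.5364, 0.6281) x2=(0.6854, 1.0160) x3=(0.1082, -1.9786)
step 30: x0=(-0.2082, 1.3881) x1=(-0.5280, 0.6264) x2=(0.6682, 1.0431) x3=(0.0744, -1.9878)
step 31: x0=(-0.1681, 1.4221) x1=(-0.5184, 0.6269) x2=(0.6493, 1.0707) x3=(0.0405, -1.9970)
step 32: x0=(-0.1265, 1.4515) x1=(-0.5078, 0.6294) x2=(0.6284, 1.0990) x3=(0.0066, -2.0062)
step 33: x0=(-0.0821, 1.4761) x1=(-0.4964, 0.6333) x2=(0.6046, 1.1284) x3=(-0.0272, -2.0154)
step 34: x0=(-0.0335, 1.4960) x1=(-0.4842, 0.6385) x2=(0.5773, 1.1594) x3=(-0.0611, -2.0246)
step 35: x0=(0.0163, 1.5129) x1=(-0.4712, 0.6448) x2=(0.5483, 1.1909) x3=(-0.0949, -2.0338)
step 36: x0=(0.0309, 1.5491) x1=(-0.4575, 0.6520) x2=(0.5405, 1.2092) x3=(-0.1288, -2.0430)
step 37: x0=(-0.0004, 1.6142) x1=(-0.4431, 0.6601) x2=(0.5605, 1.2085) x3=(-0.1627, -2.0522)
step 38: x0=(-0.0309, 1.6772) x1=(-0.4282, 0.6689) x2=(0.5794, 1.2082) x3=(-0.1965, -2.0614)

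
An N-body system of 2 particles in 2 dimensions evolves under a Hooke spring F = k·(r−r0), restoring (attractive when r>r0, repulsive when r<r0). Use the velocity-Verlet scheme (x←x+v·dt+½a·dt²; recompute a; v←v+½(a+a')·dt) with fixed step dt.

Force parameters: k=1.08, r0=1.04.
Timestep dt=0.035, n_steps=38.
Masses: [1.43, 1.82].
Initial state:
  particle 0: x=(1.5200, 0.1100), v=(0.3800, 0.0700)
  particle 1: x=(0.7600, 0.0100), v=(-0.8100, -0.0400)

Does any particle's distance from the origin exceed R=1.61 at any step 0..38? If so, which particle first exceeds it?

step 0: x0=(1.5200, 0.1100) x1=(0.7600, 0.0100)
step 1: x0=(1.5334, 0.1125) x1=(0.7316, 0.0086)
step 2: x0=(1.5471, 0.1150) x1=(0.7029, 0.0072)
step 3: x0=(1.5609, 0.1175) x1=(0.6742, 0.0057)
step 4: x0=(1.5748, 0.1200) x1=(0.6453, 0.0042)
step 5: x0=(1.5889, 0.1226) x1=(0.6164, 0.0028)
step 6: x0=(1.6030, 0.1251) x1=(0.5874, 0.0013)
step 7: x0=(1.6171, 0.1277) x1=(0.5584, -0.0002)
step 8: x0=(1.6312, 0.1302) x1=(0.5295, -0.0017)
step 9: x0=(1.6452, 0.1328) x1=(0.5005, -0.0032)
step 10: x0=(1.6591, 0.1353) x1=(0.4717, -0.0046)
step 11: x0=(1.6729, 0.1378) x1=(0.4430, -0.0061)
step 12: x0=(1.6865, 0.1403) x1=(0.4144, -0.0075)
step 13: x0=(1.6998, 0.1428) x1=(0.3860, -0.0089)
step 14: x0=(1.7130, 0.1452) x1=(0.3578, -0.0103)
step 15: x0=(1.7258, 0.1476) x1=(0.3298, -0.0117)
step 16: x0=(1.7383, 0.1500) x1=(0.3021, -0.0130)
step 17: x0=(1.7504, 0.1523) x1=(0.2747, -0.0143)
step 18: x0=(1.7621, 0.1546) x1=(0.2476, -0.0156)
step 19: x0=(1.7733, 0.1568) x1=(0.2209, -0.0168)
step 20: x0=(1.7841, 0.1590) x1=(0.1945, -0.0180)
step 21: x0=(1.7943, 0.1611) x1=(0.1685, -0.0191)
step 22: x0=(1.8041, 0.1631) x1=(0.1430, -0.0202)
step 23: x0=(1.8132, 0.1651) x1=(0.1179, -0.0212)
step 24: x0=(1.8217, 0.1670) x1=(0.0933, -0.0222)
step 25: x0=(1.8296, 0.1689) x1=(0.0693, -0.0231)
step 26: x0=(1.8368, 0.1707) x1=(0.0457, -0.0240)
step 27: x0=(1.8433, 0.1724) x1=(0.0227, -0.0248)
step 28: x0=(1.8491, 0.1740) x1=(0.0002, -0.0256)
step 29: x0=(1.8541, 0.1755) x1=(-0.0216, -0.0263)
step 30: x0=(1.8583, 0.1770) x1=(-0.0428, -0.0269)
step 31: x0=(1.8618, 0.1784) x1=(-0.0634, -0.0274)
step 32: x0=(1.8644, 0.1797) x1=(-0.0834, -0.0279)
step 33: x0=(1.8662, 0.1809) x1=(-0.1027, -0.0283)
step 34: x0=(1.8671, 0.1820) x1=(-0.1213, -0.0287)
step 35: x0=(1.8671, 0.1830) x1=(-0.1392, -0.0290)
step 36: x0=(1.8662, 0.1839) x1=(-0.1564, -0.0292)
step 37: x0=(1.8644, 0.1847) x1=(-0.1729, -0.0293)
step 38: x0=(1.8617, 0.1854) x1=(-0.1887, -0.0293)

yes, particle 0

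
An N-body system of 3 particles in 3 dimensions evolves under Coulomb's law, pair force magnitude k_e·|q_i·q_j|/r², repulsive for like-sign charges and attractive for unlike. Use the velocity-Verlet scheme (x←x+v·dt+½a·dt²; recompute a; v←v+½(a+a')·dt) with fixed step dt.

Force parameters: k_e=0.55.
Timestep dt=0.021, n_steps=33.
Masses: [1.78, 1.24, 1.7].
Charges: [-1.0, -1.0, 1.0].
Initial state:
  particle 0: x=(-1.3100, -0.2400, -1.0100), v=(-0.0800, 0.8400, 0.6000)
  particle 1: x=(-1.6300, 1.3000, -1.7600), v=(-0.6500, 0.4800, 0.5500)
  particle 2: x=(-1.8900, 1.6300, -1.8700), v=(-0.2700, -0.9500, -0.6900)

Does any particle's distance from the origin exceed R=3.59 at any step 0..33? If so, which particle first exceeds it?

step 0: x0=(-1.3100, -0.2400, -1.0100) x1=(-1.6300, 1.3000, -1.7600) x2=(-1.8900, 1.6300, -1.8700)
step 1: x0=(-1.3117, -0.2224, -0.9974) x1=(-1.6440, 1.3105, -1.7486) x2=(-1.8954, 1.6097, -1.8844)
step 2: x0=(-1.3134, -0.2047, -0.9848) x1=(-1.6586, 1.3219, -1.7376) x2=(-1.9004, 1.5889, -1.8985)
step 3: x0=(-1.3150, -0.1871, -0.9722) x1=(-1.6741, 1.3342, -1.7271) x2=(-1.9047, 1.5673, -1.9122)
step 4: x0=(-1.3167, -0.1695, -0.9595) x1=(-1.6904, 1.3474, -1.7174) x2=(-1.9084, 1.5452, -1.9254)
step 5: x0=(-1.3184, -0.1520, -0.9469) x1=(-1.7076, 1.3615, -1.7085) x2=(-1.9115, 1.5223, -1.9380)
step 6: x0=(-1.3201, -0.1344, -0.9343) x1=(-1.7259, 1.3764, -1.7008) x2=(-1.9138, 1.4990, -1.9497)
step 7: x0=(-1.3218, -0.1168, -0.9217) x1=(-1.7451, 1.3920, -1.6943) x2=(-1.9155, 1.4751, -1.9605)
step 8: x0=(-1.3234, -0.0993, -0.9090) x1=(-1.7652, 1.4081, -1.6894) x2=(-1.9164, 1.4508, -1.9702)
step 9: x0=(-1.3251, -0.0818, -0.8964) x1=(-1.7863, 1.4245, -1.6862) x2=(-1.9166, 1.4264, -1.9786)
step 10: x0=(-1.3268, -0.0642, -0.8838) x1=(-1.8082, 1.4410, -1.6847) x2=(-1.9163, 1.4019, -1.9858)
step 11: x0=(-1.3285, -0.0467, -0.8711) x1=(-1.8307, 1.4573, -1.6851) x2=(-1.9155, 1.3775, -1.9917)
step 12: x0=(-1.3301, -0.0292, -0.8585) x1=(-1.8537, 1.4732, -1.6871) x2=(-1.9144, 1.3534, -1.9963)
step 13: x0=(-1.3318, -0.0117, -0.8459) x1=(-1.8771, 1.4886, -1.6908) x2=(-1.9130, 1.3298, -1.9997)
step 14: x0=(-1.3335, 0.0058, -0.8332) x1=(-1.9006, 1.5032, -1.6959) x2=(-1.9115, 1.3066, -2.0021)
step 15: x0=(-1.3352, 0.0233, -0.8206) x1=(-1.9242, 1.5172, -1.7023) x2=(-1.9099, 1.2840, -2.0035)
step 16: x0=(-1.3368, 0.0408, -0.8080) x1=(-1.9477, 1.5303, -1.7097) x2=(-1.9083, 1.2620, -2.0041)
step 17: x0=(-1.3385, 0.0582, -0.7954) x1=(-1.9711, 1.5427, -1.7181) x2=(-1.9069, 1.2405, -2.0040)
step 18: x0=(-1.3402, 0.0757, -0.7828) x1=(-1.9944, 1.5543, -1.7273) x2=(-1.9055, 1.2196, -2.0034)
step 19: x0=(-1.3418, 0.0932, -0.7702) x1=(-2.0176, 1.5653, -1.7371) x2=(-1.9043, 1.1992, -2.0023)
step 20: x0=(-1.3435, 0.1107, -0.7577) x1=(-2.0405, 1.5755, -1.7475) x2=(-1.9032, 1.1793, -2.0008)
step 21: x0=(-1.3452, 0.1281, -0.7451) x1=(-2.0632, 1.5852, -1.7583) x2=(-1.9023, 1.1598, -1.9989)
step 22: x0=(-1.3469, 0.1456, -0.7326) x1=(-2.0857, 1.5942, -1.7695) x2=(-1.9015, 1.1408, -1.9967)
step 23: x0=(-1.3486, 0.1631, -0.7200) x1=(-2.1080, 1.6028, -1.7810) x2=(-1.9009, 1.1222, -1.9943)
step 24: x0=(-1.3502, 0.1806, -0.7075) x1=(-2.1301, 1.6108, -1.7928) x2=(-1.9004, 1.1039, -1.9917)
step 25: x0=(-1.3519, 0.1980, -0.6950) x1=(-2.1520, 1.6185, -1.8048) x2=(-1.9000, 1.0859, -1.9889)
step 26: x0=(-1.3536, 0.2155, -0.6826) x1=(-2.1737, 1.6257, -1.8169) x2=(-1.8998, 1.0682, -1.9860)
step 27: x0=(-1.3553, 0.2330, -0.6701) x1=(-2.1952, 1.6325, -1.8292) x2=(-1.8997, 1.0508, -1.9829)
step 28: x0=(-1.3570, 0.2505, -0.6577) x1=(-2.2165, 1.6390, -1.8417) x2=(-1.8998, 1.0336, -1.9798)
step 29: x0=(-1.3587, 0.2679, -0.6453) x1=(-2.2377, 1.6452, -1.8542) x2=(-1.9000, 1.0167, -1.9765)
step 30: x0=(-1.3604, 0.2854, -0.6329) x1=(-2.2587, 1.6511, -1.8669) x2=(-1.9002, 0.9999, -1.9731)
step 31: x0=(-1.3621, 0.3029, -0.6205) x1=(-2.2796, 1.6567, -1.8796) x2=(-1.9006, 0.9834, -1.9697)
step 32: x0=(-1.3638, 0.3204, -0.6082) x1=(-2.3004, 1.6621, -1.8923) x2=(-1.9011, 0.9671, -1.9661)
step 33: x0=(-1.3655, 0.3379, -0.5958) x1=(-2.3210, 1.6672, -1.9052) x2=(-1.9016, 0.9509, -1.9625)

no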